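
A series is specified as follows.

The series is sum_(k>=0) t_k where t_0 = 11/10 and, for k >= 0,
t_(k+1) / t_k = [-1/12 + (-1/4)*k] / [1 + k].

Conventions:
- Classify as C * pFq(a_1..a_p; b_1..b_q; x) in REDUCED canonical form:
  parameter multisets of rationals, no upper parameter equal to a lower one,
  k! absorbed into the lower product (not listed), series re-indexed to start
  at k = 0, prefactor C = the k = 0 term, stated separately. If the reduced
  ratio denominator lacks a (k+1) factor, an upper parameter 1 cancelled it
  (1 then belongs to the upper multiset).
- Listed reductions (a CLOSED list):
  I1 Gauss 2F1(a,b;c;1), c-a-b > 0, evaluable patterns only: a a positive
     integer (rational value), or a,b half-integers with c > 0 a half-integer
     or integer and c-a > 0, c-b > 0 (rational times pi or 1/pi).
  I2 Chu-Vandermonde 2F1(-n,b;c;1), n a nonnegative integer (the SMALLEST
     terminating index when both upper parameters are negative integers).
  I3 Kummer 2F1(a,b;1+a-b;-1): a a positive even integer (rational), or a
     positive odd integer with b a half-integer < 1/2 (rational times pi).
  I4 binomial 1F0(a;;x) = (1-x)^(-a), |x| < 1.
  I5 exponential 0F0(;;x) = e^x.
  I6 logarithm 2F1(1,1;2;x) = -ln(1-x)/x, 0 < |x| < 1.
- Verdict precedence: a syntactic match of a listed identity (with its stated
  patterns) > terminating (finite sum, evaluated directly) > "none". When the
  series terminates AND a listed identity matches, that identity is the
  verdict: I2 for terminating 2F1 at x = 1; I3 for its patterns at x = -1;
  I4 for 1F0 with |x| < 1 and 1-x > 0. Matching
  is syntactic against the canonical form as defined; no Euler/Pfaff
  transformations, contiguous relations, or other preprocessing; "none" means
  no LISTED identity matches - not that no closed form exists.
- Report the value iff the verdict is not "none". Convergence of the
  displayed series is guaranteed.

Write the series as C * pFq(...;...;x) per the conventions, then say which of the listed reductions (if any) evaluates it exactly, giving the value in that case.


With C = 11/10: the canonical form is 1F0(1/3; -; -1/4). Verdict: the binomial series (I4) matches (the 1F0 binomial series: exponent -1/3, x = -1/4). Sum: (11/10) * (5/4)^(-1/3).

The tell: x = (-1/4) and factor the ratio over Q (prefactor 11/10): negated roots = parameters.
Ratio: r(k) = (-1/4) * (k+1/3) / [(k+1)] ; factor over Q: parameters, x = (-1/4), and C = 11/10.


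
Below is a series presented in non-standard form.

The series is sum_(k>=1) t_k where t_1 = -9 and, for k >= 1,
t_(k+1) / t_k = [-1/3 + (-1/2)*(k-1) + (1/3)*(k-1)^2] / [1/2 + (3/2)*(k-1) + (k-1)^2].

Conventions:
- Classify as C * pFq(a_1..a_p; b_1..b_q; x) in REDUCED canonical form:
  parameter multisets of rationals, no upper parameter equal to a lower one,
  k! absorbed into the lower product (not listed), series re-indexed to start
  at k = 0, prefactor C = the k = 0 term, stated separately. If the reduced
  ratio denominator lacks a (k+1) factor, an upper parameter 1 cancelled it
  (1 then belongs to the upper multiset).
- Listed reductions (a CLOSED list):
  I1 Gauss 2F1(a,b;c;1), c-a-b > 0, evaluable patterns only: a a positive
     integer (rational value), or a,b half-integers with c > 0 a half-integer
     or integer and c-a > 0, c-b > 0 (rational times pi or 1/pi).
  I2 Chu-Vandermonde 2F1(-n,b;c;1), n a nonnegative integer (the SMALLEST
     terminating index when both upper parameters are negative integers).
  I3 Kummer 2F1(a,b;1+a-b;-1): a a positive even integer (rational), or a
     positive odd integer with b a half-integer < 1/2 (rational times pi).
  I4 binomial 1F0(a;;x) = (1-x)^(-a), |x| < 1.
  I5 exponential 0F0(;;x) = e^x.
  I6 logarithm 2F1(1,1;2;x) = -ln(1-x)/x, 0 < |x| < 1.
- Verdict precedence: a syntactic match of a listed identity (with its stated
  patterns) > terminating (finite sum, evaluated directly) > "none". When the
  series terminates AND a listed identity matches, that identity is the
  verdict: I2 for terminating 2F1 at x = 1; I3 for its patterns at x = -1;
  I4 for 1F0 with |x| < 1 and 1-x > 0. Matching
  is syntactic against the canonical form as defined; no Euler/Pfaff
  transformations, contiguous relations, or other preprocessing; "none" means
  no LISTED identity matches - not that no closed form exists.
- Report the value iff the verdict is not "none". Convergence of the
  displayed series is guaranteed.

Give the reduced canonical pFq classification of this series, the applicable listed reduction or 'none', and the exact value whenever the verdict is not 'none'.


At argument 1/3: a 1F0 with upper {-2}, lower {-}, scaled by C = -9. Verdict: the I4 binomial reduction fires (the 1F0 binomial series: exponent 2, x = 1/3). Exact value: -4.

First insight: t_0 being -9, cancel k + 1/2 from the displayed ratio first; then prefactor -9.
Adjacent-term ratio: r(k) = (1/3) * (k-2) / [(k+1)] - rational; roots negated = parameters, x = (1/3), C = -9.


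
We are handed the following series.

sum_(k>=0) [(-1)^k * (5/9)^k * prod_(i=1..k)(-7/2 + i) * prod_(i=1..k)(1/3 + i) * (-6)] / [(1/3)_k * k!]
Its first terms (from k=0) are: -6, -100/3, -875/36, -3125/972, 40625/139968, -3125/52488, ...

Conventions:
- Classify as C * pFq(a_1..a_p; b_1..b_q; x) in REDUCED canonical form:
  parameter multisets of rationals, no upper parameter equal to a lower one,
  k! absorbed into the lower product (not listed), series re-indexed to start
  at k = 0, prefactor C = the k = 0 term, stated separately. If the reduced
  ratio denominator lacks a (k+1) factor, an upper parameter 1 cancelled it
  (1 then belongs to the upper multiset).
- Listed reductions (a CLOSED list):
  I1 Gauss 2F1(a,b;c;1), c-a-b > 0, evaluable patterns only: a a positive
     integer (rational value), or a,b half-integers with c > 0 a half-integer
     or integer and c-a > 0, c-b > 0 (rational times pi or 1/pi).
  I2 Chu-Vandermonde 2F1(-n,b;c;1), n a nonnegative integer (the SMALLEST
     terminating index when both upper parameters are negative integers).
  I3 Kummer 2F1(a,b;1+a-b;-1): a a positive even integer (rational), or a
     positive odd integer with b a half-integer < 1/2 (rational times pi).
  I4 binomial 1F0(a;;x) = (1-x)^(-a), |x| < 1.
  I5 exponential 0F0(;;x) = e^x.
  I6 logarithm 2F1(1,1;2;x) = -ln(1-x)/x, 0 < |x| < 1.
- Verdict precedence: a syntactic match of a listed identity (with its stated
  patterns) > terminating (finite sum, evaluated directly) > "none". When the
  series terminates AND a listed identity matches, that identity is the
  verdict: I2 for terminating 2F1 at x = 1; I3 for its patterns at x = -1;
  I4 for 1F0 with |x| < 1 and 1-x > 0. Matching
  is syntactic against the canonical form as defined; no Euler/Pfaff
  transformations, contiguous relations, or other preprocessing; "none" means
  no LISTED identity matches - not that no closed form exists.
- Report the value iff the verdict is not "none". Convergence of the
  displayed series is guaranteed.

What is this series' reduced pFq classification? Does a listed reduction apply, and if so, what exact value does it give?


Canonical form: C = -6 times 2F1 with upper {-5/2, 4/3}, lower {1/3}, x = -5/9. Verdict: none. No listed pattern accepts 2F1(-5/2, 4/3; 1/3; -5/9).

The tell: t_0 being -6, the running product (prefactor -6) telescopes to a rising factorial.
Term ratio: r(k) = (-5/9) * (k-5/2) (k+4/3) / [(k+1/3) (k+1)] - rational in k, leading ratio (-5/9); with t_0 = -6, classification follows.


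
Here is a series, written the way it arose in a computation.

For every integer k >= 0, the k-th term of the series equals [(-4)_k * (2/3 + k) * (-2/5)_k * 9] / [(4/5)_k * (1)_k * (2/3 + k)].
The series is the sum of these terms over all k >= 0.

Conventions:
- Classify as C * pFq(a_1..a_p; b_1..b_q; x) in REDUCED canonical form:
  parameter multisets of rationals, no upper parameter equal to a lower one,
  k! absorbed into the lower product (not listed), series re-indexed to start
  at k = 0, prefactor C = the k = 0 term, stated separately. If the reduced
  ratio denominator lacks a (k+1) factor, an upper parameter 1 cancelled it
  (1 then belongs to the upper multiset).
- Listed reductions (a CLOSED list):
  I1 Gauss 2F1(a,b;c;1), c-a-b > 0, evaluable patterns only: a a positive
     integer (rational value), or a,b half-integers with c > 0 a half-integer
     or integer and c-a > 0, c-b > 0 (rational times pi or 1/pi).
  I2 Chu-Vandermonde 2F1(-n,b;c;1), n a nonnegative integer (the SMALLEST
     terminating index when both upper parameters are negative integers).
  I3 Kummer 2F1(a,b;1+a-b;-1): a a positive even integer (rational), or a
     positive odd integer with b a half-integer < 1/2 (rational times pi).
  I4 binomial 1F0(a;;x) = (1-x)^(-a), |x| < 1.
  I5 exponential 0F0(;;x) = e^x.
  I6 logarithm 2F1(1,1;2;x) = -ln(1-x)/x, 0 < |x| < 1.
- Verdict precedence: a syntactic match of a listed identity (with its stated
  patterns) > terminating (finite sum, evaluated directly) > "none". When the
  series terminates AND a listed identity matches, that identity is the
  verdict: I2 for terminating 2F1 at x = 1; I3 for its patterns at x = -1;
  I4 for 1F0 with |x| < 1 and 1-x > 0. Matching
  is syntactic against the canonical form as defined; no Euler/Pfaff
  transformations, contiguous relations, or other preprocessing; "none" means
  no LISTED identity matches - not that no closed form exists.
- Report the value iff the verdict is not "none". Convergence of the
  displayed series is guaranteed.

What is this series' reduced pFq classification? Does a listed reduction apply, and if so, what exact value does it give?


Canonical form: C = 9 times 2F1 with upper {-4, -2/5}, lower {4/5}, x = 1. Verdict: this is Vandermonde's identity (I2) (terminating 2F1 at x = 1 with n = 4, b = -2/5, c = 4/5). Value: 396/19.

Key step: from the first term 9: (1)_k (C = 9, x = 1) is k! itself.
Ratio: r(k) = 1 * (k-4) (k-2/5) / [(k+4/5) (k+1)] ; factor over Q: parameters, x = 1, and C = 9.


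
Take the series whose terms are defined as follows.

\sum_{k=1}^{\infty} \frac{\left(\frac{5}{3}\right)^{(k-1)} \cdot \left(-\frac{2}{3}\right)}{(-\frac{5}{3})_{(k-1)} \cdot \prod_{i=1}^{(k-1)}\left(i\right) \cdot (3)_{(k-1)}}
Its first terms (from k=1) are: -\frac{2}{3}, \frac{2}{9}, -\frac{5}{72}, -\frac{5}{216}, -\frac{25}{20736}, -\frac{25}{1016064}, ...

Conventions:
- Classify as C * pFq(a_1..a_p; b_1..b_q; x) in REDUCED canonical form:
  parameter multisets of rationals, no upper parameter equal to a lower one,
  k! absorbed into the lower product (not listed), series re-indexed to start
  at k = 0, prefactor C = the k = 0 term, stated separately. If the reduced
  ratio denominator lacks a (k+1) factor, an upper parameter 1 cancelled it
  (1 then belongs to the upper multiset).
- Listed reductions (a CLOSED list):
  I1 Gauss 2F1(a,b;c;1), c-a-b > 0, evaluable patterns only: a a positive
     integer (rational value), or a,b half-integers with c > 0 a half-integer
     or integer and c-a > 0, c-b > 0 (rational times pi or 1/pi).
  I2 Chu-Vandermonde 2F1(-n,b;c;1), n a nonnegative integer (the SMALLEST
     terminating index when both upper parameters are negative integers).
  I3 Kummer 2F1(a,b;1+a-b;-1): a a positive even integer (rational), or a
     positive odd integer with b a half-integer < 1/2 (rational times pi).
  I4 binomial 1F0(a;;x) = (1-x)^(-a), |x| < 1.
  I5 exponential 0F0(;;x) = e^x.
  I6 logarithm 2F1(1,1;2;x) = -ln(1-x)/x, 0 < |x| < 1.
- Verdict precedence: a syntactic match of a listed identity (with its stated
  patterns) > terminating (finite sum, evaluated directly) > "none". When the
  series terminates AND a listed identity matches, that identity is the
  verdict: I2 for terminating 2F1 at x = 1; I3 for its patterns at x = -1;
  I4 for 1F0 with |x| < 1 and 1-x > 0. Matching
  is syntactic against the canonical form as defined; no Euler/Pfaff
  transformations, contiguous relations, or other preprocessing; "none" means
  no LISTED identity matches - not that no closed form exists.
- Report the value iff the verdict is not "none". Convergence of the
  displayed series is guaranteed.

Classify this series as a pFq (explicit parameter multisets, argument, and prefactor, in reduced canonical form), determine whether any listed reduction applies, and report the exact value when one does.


Key step: with t_0 = -\frac{2}{3}, the product of the first k integers (C = -2/3, x = 5/3) is k!.
Adjacent-term ratio: r(k) = \frac{5}{3} * 1 / [(k-\frac{5}{3}) (k+3) (k+1)] - rational in k. x = \frac{5}{3}; t_0 = -\frac{2}{3}; negate the roots.

Canonical form: C = -\frac{2}{3} times 0F2 with upper {-}, lower {-\frac{5}{3}, 3}, x = \frac{5}{3}. Verdict: none. Every listed pattern misses the 0F2 form at \frac{5}{3}, upper {-}.


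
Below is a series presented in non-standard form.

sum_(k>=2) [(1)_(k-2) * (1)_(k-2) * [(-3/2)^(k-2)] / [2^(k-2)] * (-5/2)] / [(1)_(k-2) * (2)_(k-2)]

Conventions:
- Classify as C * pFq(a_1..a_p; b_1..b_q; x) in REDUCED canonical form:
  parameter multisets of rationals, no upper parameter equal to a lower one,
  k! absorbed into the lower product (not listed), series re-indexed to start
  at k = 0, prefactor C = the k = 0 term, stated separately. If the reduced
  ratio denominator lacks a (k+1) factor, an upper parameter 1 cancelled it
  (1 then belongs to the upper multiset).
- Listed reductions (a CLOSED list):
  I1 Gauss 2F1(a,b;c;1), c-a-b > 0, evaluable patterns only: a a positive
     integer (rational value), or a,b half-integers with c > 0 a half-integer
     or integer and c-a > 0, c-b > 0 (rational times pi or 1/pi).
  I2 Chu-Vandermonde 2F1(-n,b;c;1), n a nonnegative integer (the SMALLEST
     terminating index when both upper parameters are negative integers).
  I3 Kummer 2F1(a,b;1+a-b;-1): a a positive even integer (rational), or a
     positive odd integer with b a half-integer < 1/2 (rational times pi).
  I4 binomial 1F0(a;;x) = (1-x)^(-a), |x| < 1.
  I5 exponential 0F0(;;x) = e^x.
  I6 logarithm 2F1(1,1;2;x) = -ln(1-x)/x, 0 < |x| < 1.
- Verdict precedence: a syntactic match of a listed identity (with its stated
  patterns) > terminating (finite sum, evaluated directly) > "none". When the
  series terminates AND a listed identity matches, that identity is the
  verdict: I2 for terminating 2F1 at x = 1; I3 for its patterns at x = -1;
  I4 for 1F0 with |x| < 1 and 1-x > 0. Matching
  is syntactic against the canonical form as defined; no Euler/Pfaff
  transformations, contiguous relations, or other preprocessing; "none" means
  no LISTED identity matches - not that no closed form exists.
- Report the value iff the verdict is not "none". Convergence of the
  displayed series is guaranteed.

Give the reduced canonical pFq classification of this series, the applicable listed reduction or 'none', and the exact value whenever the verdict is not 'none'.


Prefactor -5/2, argument -3/4: 2F1 with upper {1, 1} over lower {2}. Verdict: this is the I6 logarithm reduction (the logarithm: parameters (1,1;2), x = -3/4). Hence: (-10/3) * ln(7/4).

Key observation: t_0 being -5/2, (1)_k (C = -5/2) is k! itself.
Consecutive-term ratio: r(k) = (-3/4) * (k+1) (k+1) / [(k+2) (k+1)] ; factor over Q: parameters, x = (-3/4), and C = -5/2.


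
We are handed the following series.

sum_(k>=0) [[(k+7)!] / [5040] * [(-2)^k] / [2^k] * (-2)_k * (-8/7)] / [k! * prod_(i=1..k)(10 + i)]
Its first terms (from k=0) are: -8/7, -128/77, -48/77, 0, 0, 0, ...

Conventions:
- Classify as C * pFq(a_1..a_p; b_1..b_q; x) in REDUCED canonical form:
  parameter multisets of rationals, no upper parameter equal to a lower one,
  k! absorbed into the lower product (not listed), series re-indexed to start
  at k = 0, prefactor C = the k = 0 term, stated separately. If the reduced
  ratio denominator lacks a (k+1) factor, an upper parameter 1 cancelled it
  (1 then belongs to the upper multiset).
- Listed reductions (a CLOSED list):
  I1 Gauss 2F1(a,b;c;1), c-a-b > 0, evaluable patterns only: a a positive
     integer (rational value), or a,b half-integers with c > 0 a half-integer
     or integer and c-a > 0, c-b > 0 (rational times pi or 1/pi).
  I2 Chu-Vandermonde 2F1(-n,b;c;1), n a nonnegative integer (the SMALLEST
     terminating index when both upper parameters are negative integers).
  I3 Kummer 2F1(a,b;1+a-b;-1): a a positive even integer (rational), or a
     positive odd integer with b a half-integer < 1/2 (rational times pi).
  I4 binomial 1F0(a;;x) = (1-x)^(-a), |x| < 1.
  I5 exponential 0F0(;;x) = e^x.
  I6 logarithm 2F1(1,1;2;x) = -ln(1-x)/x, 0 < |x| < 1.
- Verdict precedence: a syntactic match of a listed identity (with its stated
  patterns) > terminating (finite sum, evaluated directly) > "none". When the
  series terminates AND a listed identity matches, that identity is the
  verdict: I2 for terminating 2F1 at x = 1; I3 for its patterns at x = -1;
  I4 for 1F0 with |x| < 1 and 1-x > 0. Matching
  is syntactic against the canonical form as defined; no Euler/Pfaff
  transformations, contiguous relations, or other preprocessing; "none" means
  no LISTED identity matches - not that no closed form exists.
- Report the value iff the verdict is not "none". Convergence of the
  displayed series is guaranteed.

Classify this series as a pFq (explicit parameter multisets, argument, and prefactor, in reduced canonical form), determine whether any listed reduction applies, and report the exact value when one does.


This is -8/7 * 2F1(-2, 8; 11; -1) in reduced canonical form. Verdict (x = -1): the Kummer evaluation I3 applies (x = -1; c = 11 equals 1+a-b for upper {-2, 8}: listed pattern). Sum: -24/7.

Structural cue: from the first term -8/7: the two k-th powers (prefactor -8/7) combine into one argument.
Ratio: r(k) = (-1) * (k-2) (k+8) / [(k+11) (k+1)] - poly over poly, x = (-1) from leading terms; C = -8/7 at k = 0.


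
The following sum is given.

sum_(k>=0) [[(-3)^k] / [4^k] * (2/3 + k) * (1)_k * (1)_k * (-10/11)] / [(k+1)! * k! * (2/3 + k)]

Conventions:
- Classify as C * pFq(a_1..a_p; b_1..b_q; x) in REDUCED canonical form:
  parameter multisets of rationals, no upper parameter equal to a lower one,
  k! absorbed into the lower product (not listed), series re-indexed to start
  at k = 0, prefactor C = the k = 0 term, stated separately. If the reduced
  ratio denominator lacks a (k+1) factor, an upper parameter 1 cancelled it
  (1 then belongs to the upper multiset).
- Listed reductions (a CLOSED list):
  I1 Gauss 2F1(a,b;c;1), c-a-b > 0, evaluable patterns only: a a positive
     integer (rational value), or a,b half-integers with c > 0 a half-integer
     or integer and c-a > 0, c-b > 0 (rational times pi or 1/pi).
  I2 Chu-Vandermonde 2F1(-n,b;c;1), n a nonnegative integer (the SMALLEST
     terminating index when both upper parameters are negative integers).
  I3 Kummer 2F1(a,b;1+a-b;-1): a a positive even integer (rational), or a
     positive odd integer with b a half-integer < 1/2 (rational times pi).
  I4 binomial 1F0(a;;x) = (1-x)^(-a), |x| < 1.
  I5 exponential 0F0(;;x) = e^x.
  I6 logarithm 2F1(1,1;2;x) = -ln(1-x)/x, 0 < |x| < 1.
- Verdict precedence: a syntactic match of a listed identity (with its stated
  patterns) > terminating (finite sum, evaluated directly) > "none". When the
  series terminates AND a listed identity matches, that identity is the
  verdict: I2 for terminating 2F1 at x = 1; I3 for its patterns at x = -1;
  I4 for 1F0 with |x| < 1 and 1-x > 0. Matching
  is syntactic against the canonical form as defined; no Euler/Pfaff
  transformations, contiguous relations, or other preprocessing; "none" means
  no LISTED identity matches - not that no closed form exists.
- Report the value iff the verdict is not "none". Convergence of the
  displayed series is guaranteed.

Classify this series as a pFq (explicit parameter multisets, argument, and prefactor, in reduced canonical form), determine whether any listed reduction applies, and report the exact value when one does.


Prefactor -10/11, argument -3/4: 2F1 with upper {1, 1} over lower {2}. Verdict: logarithm (I6) fires (the logarithm: parameters (1,1;2), x = -3/4). Sum: (-40/33) * ln(7/4).

Structural cue: t_0 = -10/11 here, and the two geometric factors (C = -10/11) combine into one argument.
Consecutive-term ratio: r(k) = (-3/4) * (k+1) (k+1) / [(k+2) (k+1)] - poly over poly, x = (-3/4) from leading terms; C = -10/11 at k = 0.


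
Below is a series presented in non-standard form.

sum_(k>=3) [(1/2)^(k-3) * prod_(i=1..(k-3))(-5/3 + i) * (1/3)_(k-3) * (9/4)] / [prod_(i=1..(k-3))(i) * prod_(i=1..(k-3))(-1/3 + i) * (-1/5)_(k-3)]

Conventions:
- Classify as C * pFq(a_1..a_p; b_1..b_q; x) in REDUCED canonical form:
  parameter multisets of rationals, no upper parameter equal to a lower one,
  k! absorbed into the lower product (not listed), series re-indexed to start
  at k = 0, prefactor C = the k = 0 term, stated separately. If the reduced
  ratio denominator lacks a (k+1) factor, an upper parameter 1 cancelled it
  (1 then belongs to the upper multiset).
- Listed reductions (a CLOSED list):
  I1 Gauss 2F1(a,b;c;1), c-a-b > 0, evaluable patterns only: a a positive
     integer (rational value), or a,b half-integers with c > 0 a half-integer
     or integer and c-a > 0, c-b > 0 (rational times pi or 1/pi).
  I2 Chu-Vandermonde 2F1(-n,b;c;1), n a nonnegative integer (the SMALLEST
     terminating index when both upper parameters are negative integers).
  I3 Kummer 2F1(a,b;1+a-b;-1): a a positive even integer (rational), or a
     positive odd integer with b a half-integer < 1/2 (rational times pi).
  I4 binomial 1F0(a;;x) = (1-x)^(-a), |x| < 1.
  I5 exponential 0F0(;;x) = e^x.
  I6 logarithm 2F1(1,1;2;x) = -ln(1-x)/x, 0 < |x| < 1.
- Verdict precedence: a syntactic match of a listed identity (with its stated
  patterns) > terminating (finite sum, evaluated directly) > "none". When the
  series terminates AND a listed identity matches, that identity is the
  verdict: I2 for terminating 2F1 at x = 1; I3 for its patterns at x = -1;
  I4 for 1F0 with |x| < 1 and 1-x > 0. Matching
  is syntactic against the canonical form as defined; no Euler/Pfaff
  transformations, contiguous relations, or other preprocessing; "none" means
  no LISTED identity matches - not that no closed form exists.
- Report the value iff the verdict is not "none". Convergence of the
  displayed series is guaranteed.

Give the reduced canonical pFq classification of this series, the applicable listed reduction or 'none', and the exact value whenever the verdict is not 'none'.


Prefactor 9/4, argument 1/2: 2F2 with upper {-2/3, 1/3} over lower {-1/5, 2/3}. Verdict: none - at argument 1/2 the multisets {-2/3, 1/3} ; {-1/5, 2/3} match no listed identity.

First insight: x = (1/2) and the lower running product (C = 9/4, x = 1/2) is a rising factorial.
Step ratio: r(k) = (1/2) * (k-2/3) (k+1/3) / [(k-1/5) (k+2/3) (k+1)] - rational; roots negated = parameters, x = (1/2), C = 9/4.


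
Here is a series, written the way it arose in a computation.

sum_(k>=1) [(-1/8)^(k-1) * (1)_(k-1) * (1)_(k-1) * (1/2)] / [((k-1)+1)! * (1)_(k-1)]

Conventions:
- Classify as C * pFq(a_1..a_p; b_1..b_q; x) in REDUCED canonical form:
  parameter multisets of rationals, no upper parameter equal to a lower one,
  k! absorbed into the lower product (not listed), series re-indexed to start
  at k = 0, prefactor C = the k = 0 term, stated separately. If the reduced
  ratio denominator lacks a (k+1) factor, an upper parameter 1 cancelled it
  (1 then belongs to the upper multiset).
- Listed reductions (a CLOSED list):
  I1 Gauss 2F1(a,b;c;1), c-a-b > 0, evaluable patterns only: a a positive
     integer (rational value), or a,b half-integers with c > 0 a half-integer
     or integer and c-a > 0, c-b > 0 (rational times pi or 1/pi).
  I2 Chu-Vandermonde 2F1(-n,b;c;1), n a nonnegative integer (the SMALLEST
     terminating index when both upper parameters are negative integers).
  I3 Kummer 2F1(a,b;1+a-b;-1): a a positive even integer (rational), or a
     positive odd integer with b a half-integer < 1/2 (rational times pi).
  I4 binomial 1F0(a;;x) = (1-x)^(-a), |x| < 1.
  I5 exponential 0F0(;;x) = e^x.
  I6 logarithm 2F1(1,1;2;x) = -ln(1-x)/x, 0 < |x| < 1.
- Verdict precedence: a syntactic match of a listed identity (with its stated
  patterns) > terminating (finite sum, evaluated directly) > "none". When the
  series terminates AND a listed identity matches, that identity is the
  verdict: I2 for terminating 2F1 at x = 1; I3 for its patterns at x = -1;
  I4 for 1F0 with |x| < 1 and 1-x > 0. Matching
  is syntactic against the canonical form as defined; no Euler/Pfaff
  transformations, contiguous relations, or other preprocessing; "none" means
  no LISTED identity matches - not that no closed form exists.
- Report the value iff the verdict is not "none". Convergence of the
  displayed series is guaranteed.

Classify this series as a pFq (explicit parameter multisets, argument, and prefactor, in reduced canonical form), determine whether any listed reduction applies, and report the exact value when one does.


The series (x = -1/8) is 2F1: upper {1, 1}, lower {2}, prefactor 1/2. Verdict (x = -1/8): the I6 logarithm reduction applies (the logarithm: parameters (1,1;2), x = -1/8). Hence: 4 * ln(9/8).

Structural cue: t_0 being 1/2, the denominator's factorial ratio (C = 1/2, x = -1/8) is a lower Pochhammer.
Ratio: r(k) = (-1/8) * (k+1) (k+1) / [(k+2) (k+1)] ; factor over Q: parameters, x = (-1/8), and C = 1/2.


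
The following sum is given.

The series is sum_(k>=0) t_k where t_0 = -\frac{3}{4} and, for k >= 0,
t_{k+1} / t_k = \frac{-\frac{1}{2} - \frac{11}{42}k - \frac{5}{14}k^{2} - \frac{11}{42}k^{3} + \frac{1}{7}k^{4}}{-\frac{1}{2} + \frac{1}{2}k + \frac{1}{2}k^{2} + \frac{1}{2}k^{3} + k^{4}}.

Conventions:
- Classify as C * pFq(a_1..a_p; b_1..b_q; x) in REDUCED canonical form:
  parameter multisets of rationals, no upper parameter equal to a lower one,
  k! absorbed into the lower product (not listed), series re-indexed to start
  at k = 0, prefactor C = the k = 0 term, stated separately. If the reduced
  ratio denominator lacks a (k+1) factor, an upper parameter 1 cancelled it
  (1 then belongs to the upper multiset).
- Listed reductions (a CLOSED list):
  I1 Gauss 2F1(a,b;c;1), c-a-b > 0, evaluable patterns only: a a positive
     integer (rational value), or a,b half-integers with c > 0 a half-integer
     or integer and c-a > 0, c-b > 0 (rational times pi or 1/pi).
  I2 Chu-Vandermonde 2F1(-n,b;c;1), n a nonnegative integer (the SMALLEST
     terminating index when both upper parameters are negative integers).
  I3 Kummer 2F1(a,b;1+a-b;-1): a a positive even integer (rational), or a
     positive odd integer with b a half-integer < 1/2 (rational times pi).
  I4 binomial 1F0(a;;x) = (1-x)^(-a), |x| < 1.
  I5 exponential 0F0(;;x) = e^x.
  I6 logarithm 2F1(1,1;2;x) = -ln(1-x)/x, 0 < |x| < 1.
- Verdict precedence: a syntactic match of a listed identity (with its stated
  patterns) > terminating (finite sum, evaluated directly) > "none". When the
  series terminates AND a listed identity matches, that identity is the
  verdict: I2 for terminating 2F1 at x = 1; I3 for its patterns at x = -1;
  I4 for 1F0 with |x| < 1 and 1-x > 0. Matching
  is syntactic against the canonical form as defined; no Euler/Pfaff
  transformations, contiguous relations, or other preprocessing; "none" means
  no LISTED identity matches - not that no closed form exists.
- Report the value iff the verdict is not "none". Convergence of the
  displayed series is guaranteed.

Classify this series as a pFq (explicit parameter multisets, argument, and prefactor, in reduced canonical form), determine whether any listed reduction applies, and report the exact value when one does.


The tell: with t_0 = -\frac{3}{4}, roots of the ratio polynomials (C = -3/4, x = 1/7) are the negated parameters.
Ratio: r(k) = \frac{1}{7} * (k-3) (k+\frac{7}{6}) / [(k-\frac{1}{2}) (k+1)] - rational in k, leading ratio \frac{1}{7}; with t_0 = -\frac{3}{4}, classification follows.

Canonical form: C = -\frac{3}{4} times 2F1 with upper {-3, \frac{7}{6}}, lower {-\frac{1}{2}}, x = \frac{1}{7}. Verdict: terminating. With -3 upstairs the series is a 4-term polynomial sum; evaluated term by term. Exact value: -\frac{1432}{1323}.


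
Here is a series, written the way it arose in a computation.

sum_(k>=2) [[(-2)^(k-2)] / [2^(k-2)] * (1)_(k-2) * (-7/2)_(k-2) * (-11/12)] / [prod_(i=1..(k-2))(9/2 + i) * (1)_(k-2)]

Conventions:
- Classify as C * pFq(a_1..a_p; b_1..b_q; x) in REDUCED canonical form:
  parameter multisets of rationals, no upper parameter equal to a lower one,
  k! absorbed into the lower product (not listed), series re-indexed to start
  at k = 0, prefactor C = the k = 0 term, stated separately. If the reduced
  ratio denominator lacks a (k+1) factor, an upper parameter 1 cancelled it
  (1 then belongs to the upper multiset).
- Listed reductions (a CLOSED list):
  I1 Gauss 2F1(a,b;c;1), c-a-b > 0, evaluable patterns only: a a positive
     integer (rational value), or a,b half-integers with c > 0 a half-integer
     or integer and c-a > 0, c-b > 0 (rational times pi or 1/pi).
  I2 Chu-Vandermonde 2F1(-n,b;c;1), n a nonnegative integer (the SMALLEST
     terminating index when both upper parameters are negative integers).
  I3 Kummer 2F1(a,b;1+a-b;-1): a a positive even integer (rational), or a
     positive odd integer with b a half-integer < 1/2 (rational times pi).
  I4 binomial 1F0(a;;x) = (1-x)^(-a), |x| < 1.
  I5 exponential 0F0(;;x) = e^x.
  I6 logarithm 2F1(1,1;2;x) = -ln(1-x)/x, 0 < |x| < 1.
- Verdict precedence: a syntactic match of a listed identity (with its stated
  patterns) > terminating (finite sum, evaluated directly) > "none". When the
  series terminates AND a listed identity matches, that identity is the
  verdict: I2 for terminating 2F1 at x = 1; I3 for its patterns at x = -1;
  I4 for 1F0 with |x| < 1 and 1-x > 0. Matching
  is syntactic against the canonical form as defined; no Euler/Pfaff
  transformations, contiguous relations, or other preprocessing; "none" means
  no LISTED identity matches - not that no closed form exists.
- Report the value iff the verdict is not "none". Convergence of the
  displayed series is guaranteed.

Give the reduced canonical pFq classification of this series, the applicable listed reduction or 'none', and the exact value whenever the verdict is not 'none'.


Canonical form: C = -11/12 times 2F1 with upper {-7/2, 1}, lower {11/2}, x = -1. Verdict: Kummer's theorem (I3) matches (x = -1; c = 11/2 equals 1+a-b for upper {-7/2, 1}: listed pattern). Its exact value is (-1155/2048) * pi.

Key step: with t_0 = -11/12, (1)_k (C = -11/12, x = -1) is k! itself.
Ratio: r(k) = (-1) * (k-7/2) (k+1) / [(k+11/2) (k+1)] ; factor over Q: parameters, x = (-1), and C = -11/12.


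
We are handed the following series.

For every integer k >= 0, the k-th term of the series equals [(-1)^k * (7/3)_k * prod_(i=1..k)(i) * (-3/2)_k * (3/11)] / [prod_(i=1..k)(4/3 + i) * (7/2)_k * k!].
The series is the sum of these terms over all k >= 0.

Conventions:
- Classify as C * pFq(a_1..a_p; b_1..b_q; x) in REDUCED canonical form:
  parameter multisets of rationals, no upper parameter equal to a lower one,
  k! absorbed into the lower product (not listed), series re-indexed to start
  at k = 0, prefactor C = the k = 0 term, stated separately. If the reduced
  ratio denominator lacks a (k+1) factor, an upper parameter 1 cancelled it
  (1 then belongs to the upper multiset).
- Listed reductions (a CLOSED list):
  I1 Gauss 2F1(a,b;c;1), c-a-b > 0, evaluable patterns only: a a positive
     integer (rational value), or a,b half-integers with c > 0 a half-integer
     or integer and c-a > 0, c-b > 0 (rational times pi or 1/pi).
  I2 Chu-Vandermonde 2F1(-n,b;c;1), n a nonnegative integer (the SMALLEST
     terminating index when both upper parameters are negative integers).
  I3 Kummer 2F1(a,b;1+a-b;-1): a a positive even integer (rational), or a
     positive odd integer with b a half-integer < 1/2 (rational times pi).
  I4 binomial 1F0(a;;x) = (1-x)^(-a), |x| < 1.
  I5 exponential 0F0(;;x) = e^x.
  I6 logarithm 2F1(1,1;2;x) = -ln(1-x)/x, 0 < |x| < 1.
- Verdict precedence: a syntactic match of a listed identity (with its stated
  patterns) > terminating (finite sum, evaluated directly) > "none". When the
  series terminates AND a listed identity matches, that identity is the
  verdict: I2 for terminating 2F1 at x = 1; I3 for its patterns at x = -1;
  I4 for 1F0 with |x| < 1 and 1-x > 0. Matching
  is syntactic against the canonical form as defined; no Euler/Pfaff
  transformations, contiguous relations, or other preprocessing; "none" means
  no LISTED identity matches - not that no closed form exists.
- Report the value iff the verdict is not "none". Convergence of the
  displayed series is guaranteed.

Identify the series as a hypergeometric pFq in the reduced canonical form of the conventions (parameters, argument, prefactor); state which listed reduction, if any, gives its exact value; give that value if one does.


x = -1 here; the reduced form reads 2F1, upper {-3/2, 1}, lower {7/2}, C = 3/11. Verdict at x = -1: Kummer's theorem (I3) matches (x = -1; c = 7/2 equals 1+a-b for upper {-3/2, 1}: listed pattern). Value: (45/352) * pi.

First insight: t_0 = 3/11 here, and the running product (C = 3/11, x = -1) telescopes to a rising factorial.
Term ratio: r(k) = (-1) * (k-3/2) (k+1) / [(k+7/2) (k+1)] - rational in k. x = (-1); t_0 = 3/11; negate the roots.


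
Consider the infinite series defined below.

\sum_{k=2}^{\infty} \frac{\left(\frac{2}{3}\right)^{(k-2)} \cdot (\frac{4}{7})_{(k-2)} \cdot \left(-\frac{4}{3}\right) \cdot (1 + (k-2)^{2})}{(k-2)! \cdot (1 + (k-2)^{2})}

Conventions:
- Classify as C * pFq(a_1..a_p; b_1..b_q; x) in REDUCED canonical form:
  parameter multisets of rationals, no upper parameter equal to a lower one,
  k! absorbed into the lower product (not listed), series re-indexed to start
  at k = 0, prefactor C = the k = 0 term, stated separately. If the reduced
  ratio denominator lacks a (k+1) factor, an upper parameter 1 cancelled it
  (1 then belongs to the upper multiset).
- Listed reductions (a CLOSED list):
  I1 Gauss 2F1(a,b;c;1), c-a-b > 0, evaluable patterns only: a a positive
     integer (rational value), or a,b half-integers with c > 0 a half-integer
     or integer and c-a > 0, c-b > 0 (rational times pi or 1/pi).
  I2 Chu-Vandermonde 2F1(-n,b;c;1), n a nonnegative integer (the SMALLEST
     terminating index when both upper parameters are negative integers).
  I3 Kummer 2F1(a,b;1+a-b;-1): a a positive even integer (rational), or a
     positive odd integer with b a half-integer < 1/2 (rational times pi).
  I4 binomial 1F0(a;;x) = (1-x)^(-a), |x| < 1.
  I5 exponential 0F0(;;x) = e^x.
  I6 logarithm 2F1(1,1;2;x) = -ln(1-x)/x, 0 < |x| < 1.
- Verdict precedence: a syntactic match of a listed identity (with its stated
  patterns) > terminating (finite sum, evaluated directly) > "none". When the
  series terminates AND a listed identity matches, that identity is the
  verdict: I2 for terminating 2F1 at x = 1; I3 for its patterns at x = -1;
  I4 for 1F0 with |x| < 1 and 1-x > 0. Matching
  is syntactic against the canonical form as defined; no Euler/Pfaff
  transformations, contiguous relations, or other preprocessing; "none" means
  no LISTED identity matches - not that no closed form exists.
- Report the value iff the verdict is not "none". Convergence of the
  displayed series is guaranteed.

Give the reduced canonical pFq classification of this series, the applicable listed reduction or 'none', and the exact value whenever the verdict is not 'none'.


First insight: x = \frac{2}{3} and striking the common factor k^2 + 1 reduces the term (C = -4/3, x = 2/3).
Ratio: r(k) = \frac{2}{3} * (k+\frac{4}{7}) / [(k+1)] - rational in k, leading ratio \frac{2}{3}; with t_0 = -\frac{4}{3}, classification follows.

Canonical form: C = -\frac{4}{3} times 1F0 with upper {\frac{4}{7}}, lower {-}, x = \frac{2}{3}. Verdict at x = \frac{2}{3}: the I4 binomial reduction matches (the 1F0 binomial series: exponent -4/7, x = \frac{2}{3}). Its exact value is \left(-\frac{4}{3}\right) \cdot \left(\frac{1}{3}\right)^{-\frac{4}{7}}.


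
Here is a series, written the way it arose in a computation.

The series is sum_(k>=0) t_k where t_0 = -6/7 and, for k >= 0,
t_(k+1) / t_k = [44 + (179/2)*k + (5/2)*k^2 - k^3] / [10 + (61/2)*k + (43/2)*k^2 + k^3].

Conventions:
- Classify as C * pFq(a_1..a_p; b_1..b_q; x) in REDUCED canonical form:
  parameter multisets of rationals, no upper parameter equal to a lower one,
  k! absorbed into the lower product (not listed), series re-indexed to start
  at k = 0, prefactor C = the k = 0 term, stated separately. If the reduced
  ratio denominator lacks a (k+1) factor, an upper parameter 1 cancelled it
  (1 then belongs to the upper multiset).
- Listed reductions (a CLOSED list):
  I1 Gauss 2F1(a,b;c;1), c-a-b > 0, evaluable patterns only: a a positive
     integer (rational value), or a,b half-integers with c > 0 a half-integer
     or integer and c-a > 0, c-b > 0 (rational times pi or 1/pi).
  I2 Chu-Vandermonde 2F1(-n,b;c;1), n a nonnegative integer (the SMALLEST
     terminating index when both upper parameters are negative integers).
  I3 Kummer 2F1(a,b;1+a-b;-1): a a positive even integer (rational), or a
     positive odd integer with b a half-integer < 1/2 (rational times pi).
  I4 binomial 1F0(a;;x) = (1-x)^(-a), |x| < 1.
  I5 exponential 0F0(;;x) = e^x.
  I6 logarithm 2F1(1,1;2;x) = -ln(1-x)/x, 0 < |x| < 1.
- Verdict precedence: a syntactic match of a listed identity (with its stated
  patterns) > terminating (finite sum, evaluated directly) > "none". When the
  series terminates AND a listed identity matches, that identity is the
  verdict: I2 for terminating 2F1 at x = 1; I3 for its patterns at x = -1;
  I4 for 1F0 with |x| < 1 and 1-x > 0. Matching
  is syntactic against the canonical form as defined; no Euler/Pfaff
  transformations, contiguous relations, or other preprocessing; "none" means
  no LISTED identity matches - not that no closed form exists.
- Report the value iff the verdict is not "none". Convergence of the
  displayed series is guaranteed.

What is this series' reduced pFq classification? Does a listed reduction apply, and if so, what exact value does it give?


Reduced: x = -1, 2F1, upper = {-11, 8}, lower = {20}, C = -6/7. Verdict (x = -1): Kummer's theorem (I3) applies (x = -1; c = 20 equals 1+a-b for upper {-11, 8}: listed pattern). Hence: -11628/245.

The tell: from the first term -6/7: the expanded ratio factors over Q; C = -6/7, roots give parameters.
Term ratio: r(k) = (-1) * (k-11) (k+8) / [(k+20) (k+1)] - rational in k, leading ratio (-1); with t_0 = -6/7, classification follows.


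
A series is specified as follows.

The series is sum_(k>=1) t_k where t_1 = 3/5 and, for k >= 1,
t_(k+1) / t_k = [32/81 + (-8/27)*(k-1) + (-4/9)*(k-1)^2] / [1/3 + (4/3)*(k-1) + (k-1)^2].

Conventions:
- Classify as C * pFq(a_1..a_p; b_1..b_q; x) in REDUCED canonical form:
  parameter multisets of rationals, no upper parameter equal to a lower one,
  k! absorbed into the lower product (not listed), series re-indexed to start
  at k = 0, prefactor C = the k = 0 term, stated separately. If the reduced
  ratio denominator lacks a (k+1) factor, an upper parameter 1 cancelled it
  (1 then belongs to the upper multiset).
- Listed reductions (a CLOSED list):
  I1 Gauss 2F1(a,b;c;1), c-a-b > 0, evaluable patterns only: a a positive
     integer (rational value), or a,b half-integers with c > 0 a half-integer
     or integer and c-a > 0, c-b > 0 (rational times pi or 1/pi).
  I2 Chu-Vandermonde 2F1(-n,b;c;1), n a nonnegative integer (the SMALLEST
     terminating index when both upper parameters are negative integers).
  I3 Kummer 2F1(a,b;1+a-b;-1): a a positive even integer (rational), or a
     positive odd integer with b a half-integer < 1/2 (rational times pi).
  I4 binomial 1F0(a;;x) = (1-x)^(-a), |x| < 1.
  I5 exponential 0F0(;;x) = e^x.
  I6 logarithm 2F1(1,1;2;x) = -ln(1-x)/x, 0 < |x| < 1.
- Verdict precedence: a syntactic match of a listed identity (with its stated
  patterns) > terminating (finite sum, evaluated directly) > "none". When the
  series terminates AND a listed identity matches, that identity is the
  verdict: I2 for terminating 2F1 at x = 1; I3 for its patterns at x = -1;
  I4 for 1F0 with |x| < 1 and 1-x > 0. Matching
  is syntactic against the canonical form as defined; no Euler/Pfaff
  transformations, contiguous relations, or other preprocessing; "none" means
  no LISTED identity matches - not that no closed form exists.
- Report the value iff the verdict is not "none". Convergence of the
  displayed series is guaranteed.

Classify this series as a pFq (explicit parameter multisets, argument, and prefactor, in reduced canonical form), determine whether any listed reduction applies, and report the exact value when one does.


The series (x = -4/9) is 2F1: upper {-2/3, 4/3}, lower {1/3}, prefactor 3/5. Verdict: no listed reduction: x = -4/9 and upper {-2/3, 4/3} fail every I1-I6 pattern.

Key observation: t_0 being 3/5, the expanded ratio factors over Q; C = 3/5, roots give parameters.
Term ratio: r(k) = (-4/9) * (k-2/3) (k+4/3) / [(k+1/3) (k+1)] - poly over poly, x = (-4/9) from leading terms; C = 3/5 at k = 0.
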